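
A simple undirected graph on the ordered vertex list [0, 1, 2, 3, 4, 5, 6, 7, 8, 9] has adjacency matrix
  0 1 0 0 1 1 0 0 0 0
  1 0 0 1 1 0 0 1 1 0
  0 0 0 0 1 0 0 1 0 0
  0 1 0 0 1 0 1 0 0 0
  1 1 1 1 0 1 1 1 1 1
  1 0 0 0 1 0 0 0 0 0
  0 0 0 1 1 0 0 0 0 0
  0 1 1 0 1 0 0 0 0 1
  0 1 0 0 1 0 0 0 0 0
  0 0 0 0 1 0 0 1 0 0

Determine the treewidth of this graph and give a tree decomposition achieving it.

Each bag holds 3 vertices, so the decomposition has width 2, which upper-bounds the treewidth. Conversely, {0, 1, 4} is a clique of size 3, and the vertices of any clique must share a bag in every tree decomposition; so some bag has ≥ 3 vertices and tw(G) ≥ 2. Hence tw(G) = 2 exactly.

Treewidth 2.
Bags: B1 = {0, 1, 4}  B2 = {1, 4, 7}  B3 = {0, 4, 5}  B4 = {1, 3, 4}  B5 = {4, 7, 9}  B6 = {3, 4, 6}  B7 = {2, 4, 7}  B8 = {1, 4, 8}
Tree: B1–B2, B1–B3, B2–B4, B2–B5, B4–B6, B5–B7, B2–B8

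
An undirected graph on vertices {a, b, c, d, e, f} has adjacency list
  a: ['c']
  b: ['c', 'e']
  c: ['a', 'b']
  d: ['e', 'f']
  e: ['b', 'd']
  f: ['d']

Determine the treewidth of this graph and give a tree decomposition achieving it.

Treewidth 1.
One optimal decomposition is:
Bags: B1 = {d, f}  B2 = {d, e}  B3 = {b, e}  B4 = {b, c}  B5 = {a, c}
Tree: B1–B2, B2–B3, B3–B4, B4–B5

Each bag holds 2 vertices, so the decomposition has width 1, which upper-bounds the treewidth. G has an edge, so its treewidth is at least 1. Therefore the treewidth is 1.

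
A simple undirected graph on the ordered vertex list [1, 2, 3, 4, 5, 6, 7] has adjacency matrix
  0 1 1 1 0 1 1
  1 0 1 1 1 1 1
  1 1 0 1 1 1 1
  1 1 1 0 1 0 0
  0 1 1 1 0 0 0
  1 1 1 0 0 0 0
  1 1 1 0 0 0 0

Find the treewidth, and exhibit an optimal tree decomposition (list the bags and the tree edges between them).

The largest bag has 4 vertices, giving width 3; this decomposition certifies tw(G) ≤ 3. On the other hand G contains the 4-clique {1, 2, 3, 4}. A clique must lie in a single bag of any decomposition, so no decomposition can have width below 3. Therefore the treewidth is 3.

Treewidth 3.
One optimal decomposition is:
Bags: B1 = {1, 2, 3, 4}  B2 = {2, 3, 4, 5}  B3 = {1, 2, 3, 6}  B4 = {1, 2, 3, 7}
Tree: B1–B2, B1–B3, B3–B4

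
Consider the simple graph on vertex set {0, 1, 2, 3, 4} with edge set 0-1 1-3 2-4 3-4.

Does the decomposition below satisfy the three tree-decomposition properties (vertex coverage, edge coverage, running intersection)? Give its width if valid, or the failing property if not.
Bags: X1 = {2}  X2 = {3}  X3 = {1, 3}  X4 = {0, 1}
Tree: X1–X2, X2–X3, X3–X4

No — vertex 4 appears in no bag.

A tree decomposition must satisfy three properties: every vertex lies in some bag; for every edge, both endpoints lie together in some bag; and for every vertex, the bags containing it form a connected subtree. Here vertex 4 appears in no bag, so the decomposition is invalid.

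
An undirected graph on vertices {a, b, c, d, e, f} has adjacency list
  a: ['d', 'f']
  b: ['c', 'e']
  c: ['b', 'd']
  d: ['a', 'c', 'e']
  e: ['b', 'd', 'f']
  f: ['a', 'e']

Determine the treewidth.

2

A width-2 tree decomposition is:
Bags: B1 = {b, c, e}  B2 = {c, d, e}  B3 = {d, e, f}  B4 = {a, d, f}
Tree: B1–B2, B2–B3, B3–B4
The largest bag has 3 vertices, giving width 2; this decomposition certifies tw(G) ≤ 2. For the lower bound, G contains the cycle b–c–d–e–b, so G is not a forest; only forests have treewidth ≤ 1, hence tw(G) ≥ 2. Therefore the treewidth is 2.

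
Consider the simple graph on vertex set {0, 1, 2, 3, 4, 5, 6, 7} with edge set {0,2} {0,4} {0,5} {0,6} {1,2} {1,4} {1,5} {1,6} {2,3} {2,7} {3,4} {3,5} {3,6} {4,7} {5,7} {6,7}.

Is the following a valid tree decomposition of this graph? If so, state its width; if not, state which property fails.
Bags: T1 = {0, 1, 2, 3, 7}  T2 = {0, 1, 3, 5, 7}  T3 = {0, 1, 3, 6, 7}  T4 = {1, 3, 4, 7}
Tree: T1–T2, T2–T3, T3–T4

No — edge (0,4) lies in no bag.

A tree decomposition must satisfy three properties: every vertex lies in some bag; for every edge, both endpoints lie together in some bag; and for every vertex, the bags containing it form a connected subtree. Here edge (0,4) lies in no bag, so the decomposition is invalid.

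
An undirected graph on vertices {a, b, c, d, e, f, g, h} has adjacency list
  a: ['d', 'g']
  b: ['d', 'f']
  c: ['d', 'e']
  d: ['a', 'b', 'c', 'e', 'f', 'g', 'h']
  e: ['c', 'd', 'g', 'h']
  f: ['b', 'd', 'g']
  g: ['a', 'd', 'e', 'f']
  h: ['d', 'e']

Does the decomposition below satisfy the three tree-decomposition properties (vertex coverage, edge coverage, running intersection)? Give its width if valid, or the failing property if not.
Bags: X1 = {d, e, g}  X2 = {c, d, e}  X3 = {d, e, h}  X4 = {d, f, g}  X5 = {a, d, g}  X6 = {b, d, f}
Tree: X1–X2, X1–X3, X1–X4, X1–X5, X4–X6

Checking the three conditions: (i) the bags cover all of {a, b, c, d, e, f, g, h}; (ii) for each edge, some bag contains both endpoints; (iii) the bags containing any fixed vertex form a subtree. All hold, so the decomposition is valid with width 3 − 1 = 2.

Yes; width 2.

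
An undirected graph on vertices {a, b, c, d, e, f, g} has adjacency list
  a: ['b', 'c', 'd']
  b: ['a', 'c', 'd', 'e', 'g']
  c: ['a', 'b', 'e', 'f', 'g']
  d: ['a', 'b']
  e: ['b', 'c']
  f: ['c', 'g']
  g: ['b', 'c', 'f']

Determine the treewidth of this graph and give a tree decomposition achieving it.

The largest bag has 3 vertices, giving width 2; this decomposition certifies tw(G) ≤ 2. For the lower bound, the 3 vertices {a, b, d} are pairwise adjacent, and any tree decomposition puts a clique entirely inside one bag — forcing width ≥ 2. The upper and lower bounds meet at 2, so that is the treewidth.

Treewidth 2.
Bags: B1 = {a, b, c}  B2 = {a, b, d}  B3 = {b, c, g}  B4 = {b, c, e}  B5 = {c, f, g}
Tree: B1–B2, B1–B3, B3–B4, B3–B5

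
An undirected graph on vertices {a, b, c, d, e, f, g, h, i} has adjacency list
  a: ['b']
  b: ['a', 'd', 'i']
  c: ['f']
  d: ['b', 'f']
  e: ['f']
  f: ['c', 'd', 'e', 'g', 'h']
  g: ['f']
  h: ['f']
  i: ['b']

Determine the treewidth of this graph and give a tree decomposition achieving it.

Treewidth 1.
One optimal decomposition is:
Bags: B1 = {d, f}  B2 = {f, g}  B3 = {e, f}  B4 = {b, d}  B5 = {b, i}  B6 = {a, b}  B7 = {c, f}  B8 = {f, h}
Tree: B1–B2, B2–B3, B1–B4, B4–B5, B4–B6, B2–B7, B2–B8

Each bag holds 2 vertices, so the decomposition has width 1, which upper-bounds the treewidth. Since G has at least one edge (e.g. d–f), it is not an edgeless graph, so tw(G) ≥ 1. Hence tw(G) = 1 exactly.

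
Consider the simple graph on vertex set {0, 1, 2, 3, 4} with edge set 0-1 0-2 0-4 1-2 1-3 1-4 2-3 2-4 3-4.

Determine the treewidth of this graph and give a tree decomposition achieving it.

Treewidth 3.
Bags: B1 = {1, 2, 3, 4}  B2 = {0, 1, 2, 4}
Tree: B1–B2

Every bag has size at most 4, so the width is 4 − 1 = 3 and tw(G) ≤ 3. On the other hand G contains the 4-clique {0, 1, 2, 4}. A clique must lie in a single bag of any decomposition, so no decomposition can have width below 3. Hence tw(G) = 3 exactly.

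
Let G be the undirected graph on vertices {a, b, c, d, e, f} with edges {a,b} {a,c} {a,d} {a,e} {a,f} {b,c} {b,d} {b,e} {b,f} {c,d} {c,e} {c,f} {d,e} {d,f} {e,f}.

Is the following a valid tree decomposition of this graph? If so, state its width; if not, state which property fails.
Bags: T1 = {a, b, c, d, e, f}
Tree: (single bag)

Every vertex of G appears in some bag (union = {a, b, c, d, e, f}); every edge is covered by a bag; and for each vertex v the set of bags containing v is connected in the bag tree. The decomposition is therefore valid. The largest bag has 6 vertices, so the width is 5.

Yes; width 5.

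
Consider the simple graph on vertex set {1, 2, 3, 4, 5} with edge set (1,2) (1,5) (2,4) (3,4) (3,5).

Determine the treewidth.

2

A width-2 tree decomposition is:
Bags: B1 = {1, 2, 4}  B2 = {1, 4, 5}  B3 = {3, 4, 5}
Tree: B1–B2, B2–B3
Every bag has size at most 3, so the width is 3 − 1 = 2 and tw(G) ≤ 2. Since 4–2–1–5–3–4 is a cycle in G, G is not acyclic. Forests are exactly the graphs of treewidth ≤ 1, so tw(G) ≥ 2. The upper and lower bounds meet at 2, so that is the treewidth.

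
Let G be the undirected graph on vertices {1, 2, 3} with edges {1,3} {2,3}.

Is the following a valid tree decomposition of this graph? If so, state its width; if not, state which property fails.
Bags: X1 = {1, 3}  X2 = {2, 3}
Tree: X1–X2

Yes; width 1.

Vertex coverage: the bags together contain {1, 2, 3}, the full vertex set. Edge coverage: each edge of G has both endpoints in at least one bag. Running intersection: for every vertex, the bags containing it form a connected subtree. All three properties hold, so this is a valid tree decomposition of width max|bag| − 1 = 1, and hence tw(G) ≤ 1.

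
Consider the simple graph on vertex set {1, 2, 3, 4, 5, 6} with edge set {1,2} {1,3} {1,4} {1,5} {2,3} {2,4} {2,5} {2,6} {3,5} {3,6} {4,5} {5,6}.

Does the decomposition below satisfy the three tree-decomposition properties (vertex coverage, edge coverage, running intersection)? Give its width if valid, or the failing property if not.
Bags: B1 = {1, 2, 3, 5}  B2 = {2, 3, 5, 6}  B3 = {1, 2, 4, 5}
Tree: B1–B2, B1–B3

Yes; width 3.

Vertex coverage: the bags together contain {1, 2, 3, 4, 5, 6}, the full vertex set. Edge coverage: each edge of G has both endpoints in at least one bag. Running intersection: for every vertex, the bags containing it form a connected subtree. All three properties hold, so this is a valid tree decomposition of width max|bag| − 1 = 3, and hence tw(G) ≤ 3.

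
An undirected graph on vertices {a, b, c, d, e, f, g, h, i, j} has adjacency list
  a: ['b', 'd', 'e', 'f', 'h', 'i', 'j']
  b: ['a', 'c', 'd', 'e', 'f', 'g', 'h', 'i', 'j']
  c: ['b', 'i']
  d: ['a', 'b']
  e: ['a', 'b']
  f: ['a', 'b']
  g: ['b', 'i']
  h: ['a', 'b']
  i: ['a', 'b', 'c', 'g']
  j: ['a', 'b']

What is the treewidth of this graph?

2

A width-2 tree decomposition is:
Bags: B1 = {a, b, i}  B2 = {a, b, h}  B3 = {a, b, e}  B4 = {a, b, d}  B5 = {a, b, f}  B6 = {b, c, i}  B7 = {b, g, i}  B8 = {a, b, j}
Tree: B1–B2, B2–B3, B2–B4, B3–B5, B1–B6, B1–B7, B4–B8
Each bag holds 3 vertices, so the decomposition has width 2, which upper-bounds the treewidth. For the lower bound, the 3 vertices {b, g, i} are pairwise adjacent, and any tree decomposition puts a clique entirely inside one bag — forcing width ≥ 2. Combining the bounds, tw(G) = 2.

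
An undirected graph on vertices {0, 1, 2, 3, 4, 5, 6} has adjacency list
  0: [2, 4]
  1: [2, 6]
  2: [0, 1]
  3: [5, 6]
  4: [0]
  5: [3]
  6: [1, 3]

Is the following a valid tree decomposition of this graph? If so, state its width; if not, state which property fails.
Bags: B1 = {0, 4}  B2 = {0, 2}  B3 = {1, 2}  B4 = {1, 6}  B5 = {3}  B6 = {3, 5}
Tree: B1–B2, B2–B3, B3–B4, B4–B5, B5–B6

A tree decomposition must satisfy three properties: every vertex lies in some bag; for every edge, both endpoints lie together in some bag; and for every vertex, the bags containing it form a connected subtree. Here edge (6,3) lies in no bag, so the decomposition is invalid.

No — edge (6,3) lies in no bag.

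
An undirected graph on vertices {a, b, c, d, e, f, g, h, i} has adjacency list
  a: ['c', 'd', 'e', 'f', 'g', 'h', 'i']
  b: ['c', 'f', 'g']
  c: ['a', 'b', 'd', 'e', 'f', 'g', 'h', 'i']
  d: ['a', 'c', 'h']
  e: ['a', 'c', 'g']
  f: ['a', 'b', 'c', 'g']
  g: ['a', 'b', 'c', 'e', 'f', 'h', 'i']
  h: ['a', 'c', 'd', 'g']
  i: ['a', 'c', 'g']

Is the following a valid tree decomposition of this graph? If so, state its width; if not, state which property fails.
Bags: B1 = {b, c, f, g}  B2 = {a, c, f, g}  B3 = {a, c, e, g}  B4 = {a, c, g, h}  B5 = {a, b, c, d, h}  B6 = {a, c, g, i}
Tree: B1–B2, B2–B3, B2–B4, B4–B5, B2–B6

A tree decomposition must satisfy three properties: every vertex lies in some bag; for every edge, both endpoints lie together in some bag; and for every vertex, the bags containing it form a connected subtree. Here bags containing vertex b are not connected in the tree, so the decomposition is invalid.

No — bags containing vertex b are not connected in the tree.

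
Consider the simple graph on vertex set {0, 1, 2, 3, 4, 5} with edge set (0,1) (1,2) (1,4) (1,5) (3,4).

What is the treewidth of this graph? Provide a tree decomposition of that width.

Each bag holds 2 vertices, so the decomposition has width 1, which upper-bounds the treewidth. Any graph with an edge has treewidth ≥ 1, and G has the edge 1–4. Combining the bounds, tw(G) = 1.

Treewidth 1.
One such decomposition:
Bags: B1 = {1, 4}  B2 = {1, 5}  B3 = {3, 4}  B4 = {1, 2}  B5 = {0, 1}
Tree: B1–B2, B1–B3, B1–B4, B2–B5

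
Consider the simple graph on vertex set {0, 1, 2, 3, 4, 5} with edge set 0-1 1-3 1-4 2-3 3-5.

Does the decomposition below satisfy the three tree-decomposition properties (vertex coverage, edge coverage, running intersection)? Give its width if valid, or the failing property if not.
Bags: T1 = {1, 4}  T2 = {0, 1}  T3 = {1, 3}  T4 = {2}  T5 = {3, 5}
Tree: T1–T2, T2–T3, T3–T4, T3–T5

A tree decomposition must satisfy three properties: every vertex lies in some bag; for every edge, both endpoints lie together in some bag; and for every vertex, the bags containing it form a connected subtree. Here edge (3,2) lies in no bag, so the decomposition is invalid.

No — edge (3,2) lies in no bag.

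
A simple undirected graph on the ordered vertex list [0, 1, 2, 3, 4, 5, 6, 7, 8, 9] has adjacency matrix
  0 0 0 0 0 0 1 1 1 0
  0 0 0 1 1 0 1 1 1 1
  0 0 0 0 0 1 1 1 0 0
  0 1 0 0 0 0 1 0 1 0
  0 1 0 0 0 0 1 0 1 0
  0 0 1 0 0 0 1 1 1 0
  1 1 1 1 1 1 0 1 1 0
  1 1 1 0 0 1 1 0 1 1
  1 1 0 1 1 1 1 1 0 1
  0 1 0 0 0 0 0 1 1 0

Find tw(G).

3

A width-3 tree decomposition is:
Bags: B1 = {1, 4, 6, 8}  B2 = {1, 6, 7, 8}  B3 = {0, 6, 7, 8}  B4 = {5, 6, 7, 8}  B5 = {2, 5, 6, 7}  B6 = {1, 3, 6, 8}  B7 = {1, 7, 8, 9}
Tree: B1–B2, B2–B3, B3–B4, B4–B5, B2–B6, B2–B7
Every bag has size at most 4, so the width is 4 − 1 = 3 and tw(G) ≤ 3. On the other hand G contains the 4-clique {1, 7, 8, 9}. A clique must lie in a single bag of any decomposition, so no decomposition can have width below 3. The upper and lower bounds meet at 3, so that is the treewidth.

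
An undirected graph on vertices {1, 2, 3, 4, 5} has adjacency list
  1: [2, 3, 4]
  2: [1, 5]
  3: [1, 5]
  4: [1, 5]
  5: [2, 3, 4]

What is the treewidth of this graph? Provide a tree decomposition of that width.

Treewidth 2.
One such decomposition:
Bags: B1 = {1, 3, 5}  B2 = {1, 4, 5}  B3 = {1, 2, 5}
Tree: B1–B2, B2–B3

Every bag has size at most 3, so the width is 3 − 1 = 2 and tw(G) ≤ 2. The edges 3–5–4–1–3 form a cycle, so G is not a tree and its treewidth is at least 2. Combining the bounds, tw(G) = 2.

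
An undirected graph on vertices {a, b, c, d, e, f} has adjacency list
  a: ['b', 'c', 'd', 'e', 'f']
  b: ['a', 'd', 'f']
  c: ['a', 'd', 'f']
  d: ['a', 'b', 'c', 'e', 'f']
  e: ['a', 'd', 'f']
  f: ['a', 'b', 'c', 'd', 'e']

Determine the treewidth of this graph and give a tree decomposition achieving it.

Treewidth 3.
Bags: B1 = {a, d, e, f}  B2 = {a, b, d, f}  B3 = {a, c, d, f}
Tree: B1–B2, B2–B3

Every bag has size at most 4, so the width is 4 − 1 = 3 and tw(G) ≤ 3. On the other hand G contains the 4-clique {a, d, e, f}. A clique must lie in a single bag of any decomposition, so no decomposition can have width below 3. Therefore the treewidth is 3.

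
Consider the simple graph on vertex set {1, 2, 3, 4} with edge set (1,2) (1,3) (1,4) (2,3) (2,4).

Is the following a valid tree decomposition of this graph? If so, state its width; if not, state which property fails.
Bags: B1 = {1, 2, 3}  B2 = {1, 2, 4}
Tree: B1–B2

Every vertex of G appears in some bag (union = {1, 2, 3, 4}); every edge is covered by a bag; and for each vertex v the set of bags containing v is connected in the bag tree. The decomposition is therefore valid. The largest bag has 3 vertices, so the width is 2.

Yes; width 2.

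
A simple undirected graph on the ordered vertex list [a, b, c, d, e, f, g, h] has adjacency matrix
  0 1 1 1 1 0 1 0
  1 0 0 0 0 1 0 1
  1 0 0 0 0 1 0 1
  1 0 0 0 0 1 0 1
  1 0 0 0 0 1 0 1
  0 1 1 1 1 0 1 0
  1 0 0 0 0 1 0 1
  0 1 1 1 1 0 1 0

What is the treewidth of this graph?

A width-3 tree decomposition is:
Bags: B1 = {a, b, f, h}  B2 = {a, e, f, h}  B3 = {a, c, f, h}  B4 = {a, d, f, h}  B5 = {a, f, g, h}
Tree: B1–B2, B2–B3, B3–B4, B4–B5
The largest bag has 4 vertices, giving width 3; this decomposition certifies tw(G) ≤ 3. For the lower bound: the 4 vertex sets {b,f}, {e,h}, {a}, {c} are disjoint, each induces a connected subgraph, and every pair is joined by at least one edge of G. Contracting each set to a single vertex therefore yields K_{4} as a minor, and since treewidth is minor-monotone, tw(G) ≥ tw(K_{4}) = 3. The upper and lower bounds meet at 3, so that is the treewidth.

3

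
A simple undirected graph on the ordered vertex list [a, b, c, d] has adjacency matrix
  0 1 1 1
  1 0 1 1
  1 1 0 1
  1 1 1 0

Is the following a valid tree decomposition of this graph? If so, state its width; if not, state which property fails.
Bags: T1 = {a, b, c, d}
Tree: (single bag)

Every vertex of G appears in some bag (union = {a, b, c, d}); every edge is covered by a bag; and for each vertex v the set of bags containing v is connected in the bag tree. The decomposition is therefore valid. The largest bag has 4 vertices, so the width is 3.

Yes; width 3.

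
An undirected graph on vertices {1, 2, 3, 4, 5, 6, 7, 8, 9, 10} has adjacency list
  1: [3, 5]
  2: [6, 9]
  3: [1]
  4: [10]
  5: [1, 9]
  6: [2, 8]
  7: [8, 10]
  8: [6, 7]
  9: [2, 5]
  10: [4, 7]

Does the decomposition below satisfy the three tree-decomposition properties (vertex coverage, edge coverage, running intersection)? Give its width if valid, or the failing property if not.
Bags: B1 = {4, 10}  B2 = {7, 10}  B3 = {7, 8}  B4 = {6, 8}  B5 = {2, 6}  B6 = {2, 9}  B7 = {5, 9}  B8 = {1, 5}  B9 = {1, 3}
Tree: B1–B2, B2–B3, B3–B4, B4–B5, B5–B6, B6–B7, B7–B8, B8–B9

Yes; width 1.

Checking the three conditions: (i) the bags cover all of {1, 2, 3, 4, 5, 6, 7, 8, 9, 10}; (ii) for each edge, some bag contains both endpoints; (iii) the bags containing any fixed vertex form a subtree. All hold, so the decomposition is valid with width 2 − 1 = 1.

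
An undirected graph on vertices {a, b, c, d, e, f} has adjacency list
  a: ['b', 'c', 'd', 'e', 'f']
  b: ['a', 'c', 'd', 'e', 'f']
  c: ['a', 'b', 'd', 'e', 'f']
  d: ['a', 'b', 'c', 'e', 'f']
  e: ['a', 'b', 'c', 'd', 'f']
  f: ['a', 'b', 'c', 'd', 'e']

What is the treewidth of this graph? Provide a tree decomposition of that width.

Treewidth 5.
One such decomposition:
Bags: B1 = {a, b, c, d, e, f}
Tree: (single bag)

A single bag containing all 6 vertices is trivially a valid decomposition of width 5. For the lower bound, the 6 vertices {a, b, c, d, e, f} are pairwise adjacent, and any tree decomposition puts a clique entirely inside one bag — forcing width ≥ 5. The upper and lower bounds meet at 5, so that is the treewidth.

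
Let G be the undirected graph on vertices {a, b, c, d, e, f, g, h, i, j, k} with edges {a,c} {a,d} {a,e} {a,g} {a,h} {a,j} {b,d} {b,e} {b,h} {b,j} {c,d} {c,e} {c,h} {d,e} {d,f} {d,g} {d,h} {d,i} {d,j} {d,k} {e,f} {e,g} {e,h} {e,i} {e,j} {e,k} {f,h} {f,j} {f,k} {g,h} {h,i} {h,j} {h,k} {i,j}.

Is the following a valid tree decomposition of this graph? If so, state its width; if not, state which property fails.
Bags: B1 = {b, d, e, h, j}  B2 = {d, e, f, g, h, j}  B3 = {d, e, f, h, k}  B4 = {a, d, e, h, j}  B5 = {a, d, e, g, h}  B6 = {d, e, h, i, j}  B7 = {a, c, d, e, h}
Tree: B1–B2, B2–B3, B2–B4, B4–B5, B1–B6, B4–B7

No — bags containing vertex g are not connected in the tree.

A tree decomposition must satisfy three properties: every vertex lies in some bag; for every edge, both endpoints lie together in some bag; and for every vertex, the bags containing it form a connected subtree. Here bags containing vertex g are not connected in the tree, so the decomposition is invalid.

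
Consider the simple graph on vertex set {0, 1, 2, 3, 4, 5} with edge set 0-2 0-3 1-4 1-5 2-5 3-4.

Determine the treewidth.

A width-2 tree decomposition is:
Bags: B1 = {1, 4, 5}  B2 = {2, 4, 5}  B3 = {0, 2, 4}  B4 = {0, 3, 4}
Tree: B1–B2, B2–B3, B3–B4
Each bag holds 3 vertices, so the decomposition has width 2, which upper-bounds the treewidth. Since 4–1–5–2–0–3–4 is a cycle in G, G is not acyclic. Forests are exactly the graphs of treewidth ≤ 1, so tw(G) ≥ 2. Combining the bounds, tw(G) = 2.

2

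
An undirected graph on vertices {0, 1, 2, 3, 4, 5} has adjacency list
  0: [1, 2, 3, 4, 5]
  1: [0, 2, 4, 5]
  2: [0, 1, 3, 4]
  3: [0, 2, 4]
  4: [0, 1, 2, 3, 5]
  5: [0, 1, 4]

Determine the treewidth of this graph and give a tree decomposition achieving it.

Treewidth 3.
One such decomposition:
Bags: B1 = {0, 1, 2, 4}  B2 = {0, 1, 4, 5}  B3 = {0, 2, 3, 4}
Tree: B1–B2, B1–B3

Each bag holds 4 vertices, so the decomposition has width 3, which upper-bounds the treewidth. For the lower bound, the 4 vertices {0, 1, 2, 4} are pairwise adjacent, and any tree decomposition puts a clique entirely inside one bag — forcing width ≥ 3. Combining the bounds, tw(G) = 3.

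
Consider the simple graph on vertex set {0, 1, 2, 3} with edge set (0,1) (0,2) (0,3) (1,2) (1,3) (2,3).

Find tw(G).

A width-3 tree decomposition is:
Bags: B1 = {0, 1, 2, 3}
Tree: (single bag)
A single bag containing all 4 vertices is trivially a valid decomposition of width 3. Conversely, {0, 1, 2, 3} is a clique of size 4, and the vertices of any clique must share a bag in every tree decomposition; so some bag has ≥ 4 vertices and tw(G) ≥ 3. Combining the bounds, tw(G) = 3.

3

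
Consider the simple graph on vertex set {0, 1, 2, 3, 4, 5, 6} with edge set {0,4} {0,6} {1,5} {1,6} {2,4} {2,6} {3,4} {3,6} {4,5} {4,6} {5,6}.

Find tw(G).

A width-2 tree decomposition is:
Bags: B1 = {4, 5, 6}  B2 = {0, 4, 6}  B3 = {1, 5, 6}  B4 = {2, 4, 6}  B5 = {3, 4, 6}
Tree: B1–B2, B1–B3, B1–B4, B2–B5
The largest bag has 3 vertices, giving width 2; this decomposition certifies tw(G) ≤ 2. Conversely, {1, 5, 6} is a clique of size 3, and the vertices of any clique must share a bag in every tree decomposition; so some bag has ≥ 3 vertices and tw(G) ≥ 2. The upper and lower bounds meet at 2, so that is the treewidth.

2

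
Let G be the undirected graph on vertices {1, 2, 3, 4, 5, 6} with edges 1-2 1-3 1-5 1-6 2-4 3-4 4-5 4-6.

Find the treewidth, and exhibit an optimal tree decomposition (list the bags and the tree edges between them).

Treewidth 2.
Bags: B1 = {1, 4, 5}  B2 = {1, 3, 4}  B3 = {1, 4, 6}  B4 = {1, 2, 4}
Tree: B1–B2, B2–B3, B3–B4

Each bag holds 3 vertices, so the decomposition has width 2, which upper-bounds the treewidth. The edges 1–5–4–3–1 form a cycle, so G is not a tree and its treewidth is at least 2. Therefore the treewidth is 2.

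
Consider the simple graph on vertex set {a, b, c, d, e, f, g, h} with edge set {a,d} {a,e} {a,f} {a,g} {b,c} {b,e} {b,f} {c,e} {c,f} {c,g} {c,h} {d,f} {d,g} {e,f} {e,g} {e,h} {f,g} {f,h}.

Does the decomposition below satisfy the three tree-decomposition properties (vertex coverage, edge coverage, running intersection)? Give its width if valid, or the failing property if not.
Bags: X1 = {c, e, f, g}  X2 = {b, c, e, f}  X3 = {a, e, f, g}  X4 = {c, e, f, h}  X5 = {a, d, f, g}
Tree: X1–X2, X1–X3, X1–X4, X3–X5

Checking the three conditions: (i) the bags cover all of {a, b, c, d, e, f, g, h}; (ii) for each edge, some bag contains both endpoints; (iii) the bags containing any fixed vertex form a subtree. All hold, so the decomposition is valid with width 4 − 1 = 3.

Yes; width 3.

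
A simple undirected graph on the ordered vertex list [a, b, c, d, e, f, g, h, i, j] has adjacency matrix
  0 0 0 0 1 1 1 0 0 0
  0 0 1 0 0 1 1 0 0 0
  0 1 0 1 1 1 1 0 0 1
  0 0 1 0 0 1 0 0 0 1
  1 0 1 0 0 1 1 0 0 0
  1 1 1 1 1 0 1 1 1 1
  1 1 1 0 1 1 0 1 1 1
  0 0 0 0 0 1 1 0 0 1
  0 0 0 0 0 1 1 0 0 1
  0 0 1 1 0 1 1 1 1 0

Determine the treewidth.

3

A width-3 tree decomposition is:
Bags: B1 = {f, g, h, j}  B2 = {c, f, g, j}  B3 = {c, e, f, g}  B4 = {c, d, f, j}  B5 = {b, c, f, g}  B6 = {f, g, i, j}  B7 = {a, e, f, g}
Tree: B1–B2, B2–B3, B2–B4, B2–B5, B1–B6, B3–B7
The largest bag has 4 vertices, giving width 3; this decomposition certifies tw(G) ≤ 3. Conversely, {c, d, f, j} is a clique of size 4, and the vertices of any clique must share a bag in every tree decomposition; so some bag has ≥ 4 vertices and tw(G) ≥ 3. Combining the bounds, tw(G) = 3.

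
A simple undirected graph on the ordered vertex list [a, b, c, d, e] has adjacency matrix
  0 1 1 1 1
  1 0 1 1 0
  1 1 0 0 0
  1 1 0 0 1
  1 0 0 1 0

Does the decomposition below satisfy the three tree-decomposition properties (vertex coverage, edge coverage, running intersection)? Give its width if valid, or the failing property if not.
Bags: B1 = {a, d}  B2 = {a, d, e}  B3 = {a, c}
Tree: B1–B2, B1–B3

No — vertex b appears in no bag.

A tree decomposition must satisfy three properties: every vertex lies in some bag; for every edge, both endpoints lie together in some bag; and for every vertex, the bags containing it form a connected subtree. Here vertex b appears in no bag, so the decomposition is invalid.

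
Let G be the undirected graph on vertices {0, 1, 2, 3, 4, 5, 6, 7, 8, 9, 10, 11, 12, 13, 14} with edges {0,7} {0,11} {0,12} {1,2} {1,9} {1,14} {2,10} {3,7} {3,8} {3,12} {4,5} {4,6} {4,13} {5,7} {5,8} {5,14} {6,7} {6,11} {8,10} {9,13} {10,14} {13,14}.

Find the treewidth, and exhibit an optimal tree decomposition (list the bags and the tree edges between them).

Treewidth 3.
One optimal decomposition is:
Bags: B1 = {1, 2, 9, 13}  B2 = {1, 2, 13, 14}  B3 = {2, 10, 13, 14}  B4 = {4, 10, 13, 14}  B5 = {4, 5, 10, 14}  B6 = {4, 5, 8, 10}  B7 = {4, 5, 6, 8}  B8 = {5, 6, 7, 8}  B9 = {3, 6, 7, 8}  B10 = {3, 6, 7, 11}  B11 = {0, 3, 7, 11}  B12 = {0, 3, 11, 12}
Tree: B1–B2, B2–B3, B3–B4, B4–B5, B5–B6, B6–B7, B7–B8, B8–B9, B9–B10, B10–B11, B11–B12

Every bag has size at most 4, so the width is 4 − 1 = 3 and tw(G) ≤ 3. For the lower bound: the 4 vertex sets {1,2,9}, {13}, {14}, {4,5,8,10} are disjoint, each induces a connected subgraph, and every pair is joined by at least one edge of G. Contracting each set to a single vertex therefore yields K_{4} as a minor, and since treewidth is minor-monotone, tw(G) ≥ tw(K_{4}) = 3. Hence tw(G) = 3 exactly.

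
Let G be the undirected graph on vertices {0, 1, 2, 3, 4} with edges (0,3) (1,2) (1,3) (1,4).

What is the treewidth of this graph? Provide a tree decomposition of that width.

Every bag has size at most 2, so the width is 2 − 1 = 1 and tw(G) ≤ 1. Any graph with an edge has treewidth ≥ 1, and G has the edge 3–1. Combining the bounds, tw(G) = 1.

Treewidth 1.
Bags: B1 = {1, 3}  B2 = {0, 3}  B3 = {1, 4}  B4 = {1, 2}
Tree: B1–B2, B1–B3, B3–B4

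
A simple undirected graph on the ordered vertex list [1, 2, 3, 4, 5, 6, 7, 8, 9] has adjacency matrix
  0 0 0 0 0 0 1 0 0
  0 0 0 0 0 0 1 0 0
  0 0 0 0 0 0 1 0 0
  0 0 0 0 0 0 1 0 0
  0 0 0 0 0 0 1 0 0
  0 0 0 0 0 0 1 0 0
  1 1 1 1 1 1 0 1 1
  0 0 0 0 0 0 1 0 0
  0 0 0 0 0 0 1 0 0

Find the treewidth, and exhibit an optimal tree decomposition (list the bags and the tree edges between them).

Treewidth 1.
Bags: B1 = {2, 7}  B2 = {7, 8}  B3 = {7, 9}  B4 = {3, 7}  B5 = {1, 7}  B6 = {6, 7}  B7 = {4, 7}  B8 = {5, 7}
Tree: B1–B2, B1–B3, B2–B4, B4–B5, B2–B6, B4–B7, B3–B8

Every bag has size at most 2, so the width is 2 − 1 = 1 and tw(G) ≤ 1. Since G has at least one edge (e.g. 2–7), it is not an edgeless graph, so tw(G) ≥ 1. Hence tw(G) = 1 exactly.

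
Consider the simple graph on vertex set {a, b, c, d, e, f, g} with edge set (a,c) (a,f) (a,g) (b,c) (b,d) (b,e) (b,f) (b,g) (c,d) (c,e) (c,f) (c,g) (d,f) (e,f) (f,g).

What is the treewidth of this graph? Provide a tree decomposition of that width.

The largest bag has 4 vertices, giving width 3; this decomposition certifies tw(G) ≤ 3. On the other hand G contains the 4-clique {a, c, f, g}. A clique must lie in a single bag of any decomposition, so no decomposition can have width below 3. Combining the bounds, tw(G) = 3.

Treewidth 3.
One optimal decomposition is:
Bags: B1 = {b, c, f, g}  B2 = {b, c, e, f}  B3 = {a, c, f, g}  B4 = {b, c, d, f}
Tree: B1–B2, B1–B3, B1–B4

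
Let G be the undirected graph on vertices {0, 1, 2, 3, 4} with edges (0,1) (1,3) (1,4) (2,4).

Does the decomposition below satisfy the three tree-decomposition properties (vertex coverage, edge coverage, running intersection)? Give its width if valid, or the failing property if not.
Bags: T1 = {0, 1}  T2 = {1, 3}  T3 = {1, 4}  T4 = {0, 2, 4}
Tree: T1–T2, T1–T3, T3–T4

A tree decomposition must satisfy three properties: every vertex lies in some bag; for every edge, both endpoints lie together in some bag; and for every vertex, the bags containing it form a connected subtree. Here bags containing vertex 0 are not connected in the tree, so the decomposition is invalid.

No — bags containing vertex 0 are not connected in the tree.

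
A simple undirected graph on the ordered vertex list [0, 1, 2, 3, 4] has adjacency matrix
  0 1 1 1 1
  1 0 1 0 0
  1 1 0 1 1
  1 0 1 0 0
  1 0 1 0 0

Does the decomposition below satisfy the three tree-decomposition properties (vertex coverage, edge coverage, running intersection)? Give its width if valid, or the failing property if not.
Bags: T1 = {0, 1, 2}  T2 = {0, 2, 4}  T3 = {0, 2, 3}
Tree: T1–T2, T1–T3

Yes; width 2.

Vertex coverage: the bags together contain {0, 1, 2, 3, 4}, the full vertex set. Edge coverage: each edge of G has both endpoints in at least one bag. Running intersection: for every vertex, the bags containing it form a connected subtree. All three properties hold, so this is a valid tree decomposition of width max|bag| − 1 = 2, and hence tw(G) ≤ 2.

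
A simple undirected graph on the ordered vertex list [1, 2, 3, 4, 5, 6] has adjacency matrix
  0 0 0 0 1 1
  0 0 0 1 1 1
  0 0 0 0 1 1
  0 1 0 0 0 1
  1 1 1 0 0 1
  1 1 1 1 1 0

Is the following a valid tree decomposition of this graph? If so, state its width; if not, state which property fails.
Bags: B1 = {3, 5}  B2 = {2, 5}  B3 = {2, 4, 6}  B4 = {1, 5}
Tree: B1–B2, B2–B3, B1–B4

A tree decomposition must satisfy three properties: every vertex lies in some bag; for every edge, both endpoints lie together in some bag; and for every vertex, the bags containing it form a connected subtree. Here edge (6,5) lies in no bag, so the decomposition is invalid.

No — edge (6,5) lies in no bag.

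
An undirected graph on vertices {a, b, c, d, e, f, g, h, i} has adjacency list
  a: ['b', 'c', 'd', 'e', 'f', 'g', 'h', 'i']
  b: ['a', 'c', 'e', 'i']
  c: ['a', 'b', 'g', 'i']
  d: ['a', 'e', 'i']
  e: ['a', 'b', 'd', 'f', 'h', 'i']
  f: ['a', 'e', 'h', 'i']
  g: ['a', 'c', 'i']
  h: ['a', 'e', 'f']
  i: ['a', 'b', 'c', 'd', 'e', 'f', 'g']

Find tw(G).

A width-3 tree decomposition is:
Bags: B1 = {a, e, f, h}  B2 = {a, e, f, i}  B3 = {a, b, e, i}  B4 = {a, b, c, i}  B5 = {a, d, e, i}  B6 = {a, c, g, i}
Tree: B1–B2, B2–B3, B3–B4, B2–B5, B4–B6
Every bag has size at most 4, so the width is 4 − 1 = 3 and tw(G) ≤ 3. For the lower bound, the 4 vertices {a, e, f, h} are pairwise adjacent, and any tree decomposition puts a clique entirely inside one bag — forcing width ≥ 3. Therefore the treewidth is 3.

3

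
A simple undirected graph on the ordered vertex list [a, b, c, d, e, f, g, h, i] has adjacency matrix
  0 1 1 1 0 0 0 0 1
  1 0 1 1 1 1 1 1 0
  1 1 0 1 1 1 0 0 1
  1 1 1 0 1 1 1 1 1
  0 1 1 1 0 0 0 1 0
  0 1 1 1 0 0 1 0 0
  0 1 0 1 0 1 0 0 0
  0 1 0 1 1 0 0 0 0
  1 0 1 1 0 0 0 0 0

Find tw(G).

A width-3 tree decomposition is:
Bags: B1 = {a, c, d, i}  B2 = {a, b, c, d}  B3 = {b, c, d, f}  B4 = {b, d, f, g}  B5 = {b, c, d, e}  B6 = {b, d, e, h}
Tree: B1–B2, B2–B3, B3–B4, B2–B5, B5–B6
Each bag holds 4 vertices, so the decomposition has width 3, which upper-bounds the treewidth. For the lower bound, the 4 vertices {b, d, f, g} are pairwise adjacent, and any tree decomposition puts a clique entirely inside one bag — forcing width ≥ 3. Therefore the treewidth is 3.

3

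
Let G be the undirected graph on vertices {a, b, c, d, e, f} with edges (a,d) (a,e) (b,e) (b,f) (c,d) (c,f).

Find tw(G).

2

A width-2 tree decomposition is:
Bags: B1 = {a, c, d}  B2 = {a, c, e}  B3 = {b, c, e}  B4 = {b, c, f}
Tree: B1–B2, B2–B3, B3–B4
Each bag holds 3 vertices, so the decomposition has width 2, which upper-bounds the treewidth. The edges c–d–a–e–b–f–c form a cycle, so G is not a tree and its treewidth is at least 2. Combining the bounds, tw(G) = 2.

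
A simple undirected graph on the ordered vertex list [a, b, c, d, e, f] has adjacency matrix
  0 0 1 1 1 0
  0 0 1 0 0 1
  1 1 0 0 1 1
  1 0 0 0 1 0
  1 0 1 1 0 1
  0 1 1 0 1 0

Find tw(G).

A width-2 tree decomposition is:
Bags: B1 = {a, c, e}  B2 = {a, d, e}  B3 = {c, e, f}  B4 = {b, c, f}
Tree: B1–B2, B1–B3, B3–B4
Every bag has size at most 3, so the width is 3 − 1 = 2 and tw(G) ≤ 2. For the lower bound, the 3 vertices {a, d, e} are pairwise adjacent, and any tree decomposition puts a clique entirely inside one bag — forcing width ≥ 2. Therefore the treewidth is 2.

2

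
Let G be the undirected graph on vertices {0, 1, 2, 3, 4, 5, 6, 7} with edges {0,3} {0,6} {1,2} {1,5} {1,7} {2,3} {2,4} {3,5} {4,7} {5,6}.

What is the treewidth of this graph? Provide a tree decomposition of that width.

Treewidth 2.
One such decomposition:
Bags: B1 = {0, 3, 6}  B2 = {3, 5, 6}  B3 = {2, 3, 5}  B4 = {1, 2, 5}  B5 = {1, 2, 4}  B6 = {1, 4, 7}
Tree: B1–B2, B2–B3, B3–B4, B4–B5, B5–B6

Each bag holds 3 vertices, so the decomposition has width 2, which upper-bounds the treewidth. Since 0–6–5–3–0 is a cycle in G, G is not acyclic. Forests are exactly the graphs of treewidth ≤ 1, so tw(G) ≥ 2. Hence tw(G) = 2 exactly.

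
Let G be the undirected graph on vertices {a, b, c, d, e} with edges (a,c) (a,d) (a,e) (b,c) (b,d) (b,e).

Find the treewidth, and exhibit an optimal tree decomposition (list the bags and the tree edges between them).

Every bag has size at most 3, so the width is 3 − 1 = 2 and tw(G) ≤ 2. For the lower bound, G contains the cycle d–a–e–b–d, so G is not a forest; only forests have treewidth ≤ 1, hence tw(G) ≥ 2. The upper and lower bounds meet at 2, so that is the treewidth.

Treewidth 2.
Bags: B1 = {a, b, d}  B2 = {a, b, e}  B3 = {a, b, c}
Tree: B1–B2, B2–B3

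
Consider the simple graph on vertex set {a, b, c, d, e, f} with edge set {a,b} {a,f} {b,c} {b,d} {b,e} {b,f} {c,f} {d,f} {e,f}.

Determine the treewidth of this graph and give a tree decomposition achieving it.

Each bag holds 3 vertices, so the decomposition has width 2, which upper-bounds the treewidth. On the other hand G contains the 3-clique {b, d, f}. A clique must lie in a single bag of any decomposition, so no decomposition can have width below 2. Hence tw(G) = 2 exactly.

Treewidth 2.
One such decomposition:
Bags: B1 = {a, b, f}  B2 = {b, c, f}  B3 = {b, d, f}  B4 = {b, e, f}
Tree: B1–B2, B1–B3, B2–B4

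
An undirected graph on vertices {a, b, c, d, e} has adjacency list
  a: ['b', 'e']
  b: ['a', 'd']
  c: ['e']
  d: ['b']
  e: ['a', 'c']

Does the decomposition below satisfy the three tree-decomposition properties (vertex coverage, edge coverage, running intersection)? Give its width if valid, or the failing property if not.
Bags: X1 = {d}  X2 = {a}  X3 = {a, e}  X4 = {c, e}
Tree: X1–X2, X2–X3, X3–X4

No — vertex b appears in no bag.

A tree decomposition must satisfy three properties: every vertex lies in some bag; for every edge, both endpoints lie together in some bag; and for every vertex, the bags containing it form a connected subtree. Here vertex b appears in no bag, so the decomposition is invalid.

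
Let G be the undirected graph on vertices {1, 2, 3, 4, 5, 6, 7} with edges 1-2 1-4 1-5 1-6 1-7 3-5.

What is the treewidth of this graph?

A width-1 tree decomposition is:
Bags: B1 = {1, 5}  B2 = {1, 2}  B3 = {1, 6}  B4 = {1, 4}  B5 = {3, 5}  B6 = {1, 7}
Tree: B1–B2, B2–B3, B3–B4, B1–B5, B1–B6
Each bag holds 2 vertices, so the decomposition has width 1, which upper-bounds the treewidth. Any graph with an edge has treewidth ≥ 1, and G has the edge 1–5. Therefore the treewidth is 1.

1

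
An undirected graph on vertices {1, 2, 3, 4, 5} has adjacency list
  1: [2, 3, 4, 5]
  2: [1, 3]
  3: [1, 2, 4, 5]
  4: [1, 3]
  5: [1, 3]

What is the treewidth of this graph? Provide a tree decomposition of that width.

Treewidth 2.
Bags: B1 = {1, 3, 5}  B2 = {1, 3, 4}  B3 = {1, 2, 3}
Tree: B1–B2, B2–B3

Every bag has size at most 3, so the width is 3 − 1 = 2 and tw(G) ≤ 2. Conversely, {1, 2, 3} is a clique of size 3, and the vertices of any clique must share a bag in every tree decomposition; so some bag has ≥ 3 vertices and tw(G) ≥ 2. Combining the bounds, tw(G) = 2.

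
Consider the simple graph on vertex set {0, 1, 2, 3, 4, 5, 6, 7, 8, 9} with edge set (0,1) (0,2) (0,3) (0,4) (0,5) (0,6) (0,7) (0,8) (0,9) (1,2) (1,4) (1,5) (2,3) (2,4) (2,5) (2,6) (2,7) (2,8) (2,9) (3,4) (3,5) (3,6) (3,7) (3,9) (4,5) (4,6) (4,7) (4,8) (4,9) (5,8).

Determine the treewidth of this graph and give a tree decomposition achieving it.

Treewidth 4.
One such decomposition:
Bags: B1 = {0, 2, 3, 4, 5}  B2 = {0, 2, 3, 4, 6}  B3 = {0, 2, 3, 4, 7}  B4 = {0, 2, 4, 5, 8}  B5 = {0, 2, 3, 4, 9}  B6 = {0, 1, 2, 4, 5}
Tree: B1–B2, B2–B3, B1–B4, B1–B5, B1–B6

Every bag has size at most 5, so the width is 5 − 1 = 4 and tw(G) ≤ 4. Conversely, {0, 2, 4, 5, 8} is a clique of size 5, and the vertices of any clique must share a bag in every tree decomposition; so some bag has ≥ 5 vertices and tw(G) ≥ 4. Combining the bounds, tw(G) = 4.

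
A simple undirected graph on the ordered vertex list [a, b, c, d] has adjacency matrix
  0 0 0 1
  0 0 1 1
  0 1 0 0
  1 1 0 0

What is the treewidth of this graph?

A width-1 tree decomposition is:
Bags: B1 = {b, c}  B2 = {b, d}  B3 = {a, d}
Tree: B1–B2, B2–B3
Each bag holds 2 vertices, so the decomposition has width 1, which upper-bounds the treewidth. Any graph with an edge has treewidth ≥ 1, and G has the edge c–b. Hence tw(G) = 1 exactly.

1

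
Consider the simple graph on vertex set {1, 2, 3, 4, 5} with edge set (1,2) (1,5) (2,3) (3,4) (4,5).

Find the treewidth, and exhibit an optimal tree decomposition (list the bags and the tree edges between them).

Treewidth 2.
One such decomposition:
Bags: B1 = {3, 4, 5}  B2 = {2, 3, 5}  B3 = {1, 2, 5}
Tree: B1–B2, B2–B3

Every bag has size at most 3, so the width is 3 − 1 = 2 and tw(G) ≤ 2. The edges 5–4–3–2–1–5 form a cycle, so G is not a tree and its treewidth is at least 2. The upper and lower bounds meet at 2, so that is the treewidth.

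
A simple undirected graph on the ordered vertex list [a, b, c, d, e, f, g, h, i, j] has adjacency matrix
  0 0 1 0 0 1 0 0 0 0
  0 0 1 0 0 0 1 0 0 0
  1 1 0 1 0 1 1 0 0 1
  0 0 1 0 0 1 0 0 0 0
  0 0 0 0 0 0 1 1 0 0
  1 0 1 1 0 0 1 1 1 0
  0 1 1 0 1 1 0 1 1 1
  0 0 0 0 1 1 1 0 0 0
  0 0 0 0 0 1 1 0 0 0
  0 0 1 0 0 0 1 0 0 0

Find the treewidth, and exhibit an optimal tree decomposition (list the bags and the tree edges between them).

The largest bag has 3 vertices, giving width 2; this decomposition certifies tw(G) ≤ 2. For the lower bound, the 3 vertices {c, d, f} are pairwise adjacent, and any tree decomposition puts a clique entirely inside one bag — forcing width ≥ 2. Hence tw(G) = 2 exactly.

Treewidth 2.
One such decomposition:
Bags: B1 = {a, c, f}  B2 = {c, f, g}  B3 = {b, c, g}  B4 = {f, g, h}  B5 = {c, g, j}  B6 = {c, d, f}  B7 = {e, g, h}  B8 = {f, g, i}
Tree: B1–B2, B2–B3, B2–B4, B2–B5, B1–B6, B4–B7, B2–B8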